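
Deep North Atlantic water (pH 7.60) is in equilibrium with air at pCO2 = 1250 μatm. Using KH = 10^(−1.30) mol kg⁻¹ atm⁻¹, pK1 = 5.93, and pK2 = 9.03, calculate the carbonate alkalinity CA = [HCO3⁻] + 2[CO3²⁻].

CA = 3.15 mmol/kg

[CO2*] = KH · pCO2 = 10^(−1.30) × 1250×10^-6 = 6.265×10^-5 mol/kg
α₀ = 1/(1 + K1/[H⁺] + K1K2/[H⁺]²) = 1/(1 + 10^+1.67 + 10^+0.24) = 0.02020
DIC = [CO2*]/α₀ = 6.265×10^-5 / 0.02020 = 3.102 mmol/kg
CA = (α₁ + 2α₂)·DIC = (0.9447 + 2×0.03510) × 3.102 = 3.15 mmol/kg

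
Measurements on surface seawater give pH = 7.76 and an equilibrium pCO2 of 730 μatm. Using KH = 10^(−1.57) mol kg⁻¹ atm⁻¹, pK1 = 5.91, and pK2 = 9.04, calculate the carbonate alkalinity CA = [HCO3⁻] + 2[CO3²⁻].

CA = 1.54 mmol/kg

[CO2*] = KH · pCO2 = 10^(−1.57) × 730×10^-6 = 1.965×10^-5 mol/kg
α₀ = 1/(1 + K1/[H⁺] + K1K2/[H⁺]²) = 1/(1 + 10^+1.85 + 10^+0.57) = 0.01324
DIC = [CO2*]/α₀ = 1.965×10^-5 / 0.01324 = 1.484 mmol/kg
CA = (α₁ + 2α₂)·DIC = (0.9376 + 2×0.04920) × 1.484 = 1.54 mmol/kg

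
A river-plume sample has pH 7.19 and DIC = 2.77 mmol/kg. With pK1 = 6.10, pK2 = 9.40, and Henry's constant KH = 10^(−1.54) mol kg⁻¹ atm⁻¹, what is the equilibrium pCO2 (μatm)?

α₀ = 1 / (1 + K1/[H⁺] + K1K2/[H⁺]²) = 1 / (1 + 10^+1.09 + 10^-1.12)
   = 1 / (1 + 12.303 + 0.075858) = 1/13.379 = 0.07475
[CO2*] = α₀ × DIC = 0.07475 × 2.77 = 0.2070 mmol/kg
pCO2 = [CO2*]/KH = 2.070×10^-4 / 2.884×10^-2 = 7180 μatm

pCO2 = 7180 μatm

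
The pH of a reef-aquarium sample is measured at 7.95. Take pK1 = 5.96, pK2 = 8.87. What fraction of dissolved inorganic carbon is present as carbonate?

α₂ = 1 / (1 + [H⁺]/K2 + [H⁺]²/(K1K2)) = 1 / (1 + 10^+0.92 + 10^-1.07)
   = 1 / (1 + 8.3176 + 0.085114) = 1/9.4028 = 0.1064

α₂ = 0.106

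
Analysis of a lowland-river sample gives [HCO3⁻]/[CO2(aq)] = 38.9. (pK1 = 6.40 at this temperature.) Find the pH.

pH = 7.99

From K1 = [H⁺][HCO3⁻]/[CO2(aq)]:  pH = pK1 + log₁₀([HCO3⁻]/[CO2(aq)])
log₁₀(38.9) = +1.590
pH = 6.40 + (+1.590) = 7.99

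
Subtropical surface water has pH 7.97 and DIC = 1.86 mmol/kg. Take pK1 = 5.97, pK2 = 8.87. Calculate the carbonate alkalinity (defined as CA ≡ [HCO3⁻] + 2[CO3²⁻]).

CA = 2.05 mmol/kg

CA = [HCO3⁻] + 2[CO3²⁻] = (α₁ + 2α₂)·DIC
At pH 7.97: [H⁺]/K1 = 10^-2.00 = 0.010000, K2/[H⁺] = 10^-0.90 = 0.12589
α₁ = 1/(1 + 0.010000 + 0.12589) = 1/1.1359 = 0.8804; α₂ = α₁·K2/[H⁺] = 0.1108
α₁ + 2α₂ = 1.1020
CA = 1.1020 × 1.86 = 2.05 mmol/kg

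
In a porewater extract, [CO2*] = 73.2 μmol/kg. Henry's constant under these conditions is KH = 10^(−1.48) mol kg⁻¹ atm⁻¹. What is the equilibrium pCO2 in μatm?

KH = 10^(−1.48) = 3.311×10^-2 mol kg⁻¹ atm⁻¹
pCO2 = [CO2*]/KH = 73.2×10^-6 / 3.311×10^-2 = 2.21×10^-3 atm = 2210 μatm

pCO2 = 2210 μatm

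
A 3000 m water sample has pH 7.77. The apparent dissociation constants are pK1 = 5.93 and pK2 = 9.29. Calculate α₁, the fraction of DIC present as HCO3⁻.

α₁ = 1 / (1 + [H⁺]/K1 + K2/[H⁺]) = 1 / (1 + 10^-1.84 + 10^-1.52)
   = 1 / (1 + 0.014454 + 0.030200) = 1/1.0447 = 0.9573

α₁ = 0.957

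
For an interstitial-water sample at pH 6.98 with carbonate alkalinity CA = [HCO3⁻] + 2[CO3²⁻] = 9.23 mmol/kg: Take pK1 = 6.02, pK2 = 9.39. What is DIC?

DIC = 10.2 mmol/kg

CA = [HCO3⁻] + 2[CO3²⁻] = (α₁ + 2α₂)·DIC
At pH 6.98: [H⁺]/K1 = 10^-0.96 = 0.10965, K2/[H⁺] = 10^-2.41 = 0.0038905
α₁ = 1/(1 + 0.10965 + 0.0038905) = 1/1.1135 = 0.8980; α₂ = α₁·K2/[H⁺] = 0.003494
α₁ + 2α₂ = 0.9050
DIC = CA / (α₁ + 2α₂) = 9.23 / 0.9050 = 10.2 mmol/kg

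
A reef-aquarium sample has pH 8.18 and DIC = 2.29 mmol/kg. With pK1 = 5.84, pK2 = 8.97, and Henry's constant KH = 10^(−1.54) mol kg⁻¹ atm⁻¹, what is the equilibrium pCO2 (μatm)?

α₀ = 1 / (1 + K1/[H⁺] + K1K2/[H⁺]²) = 1 / (1 + 10^+2.34 + 10^+1.55)
   = 1 / (1 + 218.78 + 35.481) = 1/255.26 = 0.003918
[CO2*] = α₀ × DIC = 0.003918 × 2.29 = 0.008971 mmol/kg = 8.971 μmol/kg
pCO2 = [CO2*]/KH = 8.971×10^-6 / 2.884×10^-2 = 311 μatm

pCO2 = 311 μatm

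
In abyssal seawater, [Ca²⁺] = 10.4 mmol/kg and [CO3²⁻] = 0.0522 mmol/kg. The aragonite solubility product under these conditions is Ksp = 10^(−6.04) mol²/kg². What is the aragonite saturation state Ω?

Ksp = 10^(−6.04) = 9.120×10^-7
Ω = [Ca²⁺][CO3²⁻]/Ksp = (10.4×10^-3)(0.0522×10^-3) / 9.120×10^-7 = 0.595

Ω = 0.595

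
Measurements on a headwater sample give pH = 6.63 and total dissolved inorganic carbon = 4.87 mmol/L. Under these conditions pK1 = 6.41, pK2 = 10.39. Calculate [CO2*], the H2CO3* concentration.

α₀ = 1 / (1 + K1/[H⁺] + K1K2/[H⁺]²) = 1 / (1 + 10^+0.22 + 10^-3.54)
   = 1 / (1 + 1.6596 + 0.00028840) = 1/2.6599 = 0.3760
[CO2*] = α₀ × DIC = 0.3760 × 4.87 = 1.83 mmol/L

[CO2*] = 1.83 mmol/L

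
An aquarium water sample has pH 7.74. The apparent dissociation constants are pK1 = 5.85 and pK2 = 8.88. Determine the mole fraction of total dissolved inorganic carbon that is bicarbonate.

α₁ = 1 / (1 + [H⁺]/K1 + K2/[H⁺]) = 1 / (1 + 10^-1.89 + 10^-1.14)
   = 1 / (1 + 0.012882 + 0.072444) = 1/1.0853 = 0.9214

α₁ = 0.921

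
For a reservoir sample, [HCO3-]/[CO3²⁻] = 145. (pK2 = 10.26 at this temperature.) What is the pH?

From K2 = [H⁺][CO3²⁻]/[HCO3-]:  pH = pK2 − log₁₀([HCO3-]/[CO3²⁻])
log₁₀(145) = +2.161
pH = 10.26 − (+2.161) = 8.10

pH = 8.10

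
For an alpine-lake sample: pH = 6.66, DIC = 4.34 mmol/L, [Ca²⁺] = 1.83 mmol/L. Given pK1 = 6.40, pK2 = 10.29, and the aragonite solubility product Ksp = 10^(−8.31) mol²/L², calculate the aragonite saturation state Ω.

Ω = 0.245

α₂ = 1 / (1 + [H⁺]/K2 + [H⁺]²/(K1K2)) = 1 / (1 + 10^+3.63 + 10^+3.37)
   = 1 / (1 + 4265.8 + 2344.2) = 1/6611.0 = 0.0001513
[CO3²⁻] = α₂ × DIC = 0.0001513 × 4.34 = 0.0006565 mmol/L = 0.6565 μmol/L
Ksp = 10^(−8.31) = 4.898×10^-9
Ω = [Ca²⁺][CO3²⁻]/Ksp = (1.83×10^-3)(6.565×10^-7) / 4.898×10^-9 = 0.245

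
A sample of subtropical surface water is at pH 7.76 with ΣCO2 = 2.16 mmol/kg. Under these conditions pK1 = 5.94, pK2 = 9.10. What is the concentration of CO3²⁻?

α₂ = 1 / (1 + [H⁺]/K2 + [H⁺]²/(K1K2)) = 1 / (1 + 10^+1.34 + 10^-0.48)
   = 1 / (1 + 21.878 + 0.33113) = 1/23.209 = 0.04309
[CO3²⁻] = α₂ × DIC = 0.04309 × 2.16 = 0.0931 mmol/kg

[CO3²⁻] = 0.0931 mmol/kg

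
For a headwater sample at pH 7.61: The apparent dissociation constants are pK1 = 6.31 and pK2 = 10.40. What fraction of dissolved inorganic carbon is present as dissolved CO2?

α₀ = 1 / (1 + K1/[H⁺] + K1K2/[H⁺]²) = 1 / (1 + 10^+1.30 + 10^-1.49)
   = 1 / (1 + 19.953 + 0.032359) = 1/20.985 = 0.04765

α₀ = 0.0477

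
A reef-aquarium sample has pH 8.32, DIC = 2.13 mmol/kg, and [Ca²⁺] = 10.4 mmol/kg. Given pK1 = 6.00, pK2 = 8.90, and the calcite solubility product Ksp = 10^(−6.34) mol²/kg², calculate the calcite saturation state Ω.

Ω = 10.1

α₂ = 1 / (1 + [H⁺]/K2 + [H⁺]²/(K1K2)) = 1 / (1 + 10^+0.58 + 10^-1.74)
   = 1 / (1 + 3.8019 + 0.018197) = 1/4.8201 = 0.2075
[CO3²⁻] = α₂ × DIC = 0.2075 × 2.13 = 0.4419 mmol/kg
Ksp = 10^(−6.34) = 4.571×10^-7
Ω = [Ca²⁺][CO3²⁻]/Ksp = (10.4×10^-3)(4.419×10^-4) / 4.571×10^-7 = 10.1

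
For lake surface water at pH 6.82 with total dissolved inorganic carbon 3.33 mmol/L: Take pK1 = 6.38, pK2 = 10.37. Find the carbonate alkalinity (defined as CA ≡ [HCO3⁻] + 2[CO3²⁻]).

CA = 2.44 mmol/L

CA = [HCO3⁻] + 2[CO3²⁻] = (α₁ + 2α₂)·DIC
At pH 6.82: [H⁺]/K1 = 10^-0.44 = 0.36308, K2/[H⁺] = 10^-3.55 = 0.00028184
α₁ = 1/(1 + 0.36308 + 0.00028184) = 1/1.3634 = 0.7335; α₂ = α₁·K2/[H⁺] = 0.0002067
α₁ + 2α₂ = 0.7339
CA = 0.7339 × 3.33 = 2.44 mmol/L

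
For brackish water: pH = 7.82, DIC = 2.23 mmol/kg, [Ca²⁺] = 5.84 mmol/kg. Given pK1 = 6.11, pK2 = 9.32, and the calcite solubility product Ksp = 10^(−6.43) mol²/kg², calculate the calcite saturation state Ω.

Ω = 1.05

α₂ = 1 / (1 + [H⁺]/K2 + [H⁺]²/(K1K2)) = 1 / (1 + 10^+1.50 + 10^-0.21)
   = 1 / (1 + 31.623 + 0.61660) = 1/33.239 = 0.03008
[CO3²⁻] = α₂ × DIC = 0.03008 × 2.23 = 0.06709 mmol/kg
Ksp = 10^(−6.43) = 3.715×10^-7
Ω = [Ca²⁺][CO3²⁻]/Ksp = (5.84×10^-3)(6.709×10^-5) / 3.715×10^-7 = 1.05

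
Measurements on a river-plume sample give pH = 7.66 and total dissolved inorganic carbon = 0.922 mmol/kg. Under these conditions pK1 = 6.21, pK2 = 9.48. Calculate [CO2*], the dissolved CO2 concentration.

α₀ = 1 / (1 + K1/[H⁺] + K1K2/[H⁺]²) = 1 / (1 + 10^+1.45 + 10^-0.37)
   = 1 / (1 + 28.184 + 0.42658) = 1/29.610 = 0.03377
[CO2*] = α₀ × DIC = 0.03377 × 0.922 = 0.0311 mmol/kg

[CO2*] = 0.0311 mmol/kg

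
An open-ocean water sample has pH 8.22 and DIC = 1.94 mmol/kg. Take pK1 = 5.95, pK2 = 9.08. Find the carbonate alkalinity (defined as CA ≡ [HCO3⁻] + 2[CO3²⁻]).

CA = 2.17 mmol/kg

CA = [HCO3⁻] + 2[CO3²⁻] = (α₁ + 2α₂)·DIC
At pH 8.22: [H⁺]/K1 = 10^-2.27 = 0.0053703, K2/[H⁺] = 10^-0.86 = 0.13804
α₁ = 1/(1 + 0.0053703 + 0.13804) = 1/1.1434 = 0.8746; α₂ = α₁·K2/[H⁺] = 0.1207
α₁ + 2α₂ = 1.1160
CA = 1.1160 × 1.94 = 2.17 mmol/kg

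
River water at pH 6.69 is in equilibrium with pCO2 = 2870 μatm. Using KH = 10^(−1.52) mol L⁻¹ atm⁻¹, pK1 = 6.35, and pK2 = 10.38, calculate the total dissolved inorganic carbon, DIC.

DIC = 0.276 mmol/L

[CO2*] = KH · pCO2 = 10^(−1.52) × 2870×10^-6 = 8.667×10^-5 mol/L
α₀ = 1/(1 + K1/[H⁺] + K1K2/[H⁺]²) = 1/(1 + 10^+0.34 + 10^-3.35) = 0.3137
DIC = [CO2*]/α₀ = 8.667×10^-5 / 0.3137 = 0.276 mmol/L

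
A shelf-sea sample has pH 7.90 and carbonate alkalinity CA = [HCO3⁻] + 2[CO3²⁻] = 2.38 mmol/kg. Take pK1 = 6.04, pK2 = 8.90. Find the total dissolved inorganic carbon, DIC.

CA = [HCO3⁻] + 2[CO3²⁻] = (α₁ + 2α₂)·DIC
At pH 7.90: [H⁺]/K1 = 10^-1.86 = 0.013804, K2/[H⁺] = 10^-1.00 = 0.10000
α₁ = 1/(1 + 0.013804 + 0.10000) = 1/1.1138 = 0.8978; α₂ = α₁·K2/[H⁺] = 0.08978
α₁ + 2α₂ = 1.0774
DIC = CA / (α₁ + 2α₂) = 2.38 / 1.0774 = 2.21 mmol/kg

DIC = 2.21 mmol/kg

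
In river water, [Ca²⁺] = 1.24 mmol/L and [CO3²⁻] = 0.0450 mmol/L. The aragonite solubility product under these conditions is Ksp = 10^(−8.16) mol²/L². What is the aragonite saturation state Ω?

Ω = 8.07

Ksp = 10^(−8.16) = 6.918×10^-9
Ω = [Ca²⁺][CO3²⁻]/Ksp = (1.24×10^-3)(0.0450×10^-3) / 6.918×10^-9 = 8.07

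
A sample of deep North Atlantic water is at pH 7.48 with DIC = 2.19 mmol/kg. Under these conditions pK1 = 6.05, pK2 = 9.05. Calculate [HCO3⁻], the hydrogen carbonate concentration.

[HCO3⁻] = 2.06 mmol/kg

α₁ = 1 / (1 + [H⁺]/K1 + K2/[H⁺]) = 1 / (1 + 10^-1.43 + 10^-1.57)
   = 1 / (1 + 0.037154 + 0.026915) = 1/1.0641 = 0.9398
[HCO3⁻] = α₁ × DIC = 0.9398 × 2.19 = 2.06 mmol/kg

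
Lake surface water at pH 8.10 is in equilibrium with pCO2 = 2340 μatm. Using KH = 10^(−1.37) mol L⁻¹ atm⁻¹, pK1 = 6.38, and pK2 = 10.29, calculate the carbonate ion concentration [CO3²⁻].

[CO3²⁻] = 0.0338 mmol/L

[CO2*] = KH · pCO2 = 10^(−1.37) × 2340×10^-6 = 9.982×10^-5 mol/L
α₀ = 1/(1 + K1/[H⁺] + K1K2/[H⁺]²) = 1/(1 + 10^+1.72 + 10^-0.47) = 0.01858
DIC = [CO2*]/α₀ = 9.982×10^-5 / 0.01858 = 5.372 mmol/L
[CO3²⁻] = α₂·DIC; α₂ = 0.006296, so [CO3²⁻] = 0.006296 × 5.372 = 0.0338 mmol/L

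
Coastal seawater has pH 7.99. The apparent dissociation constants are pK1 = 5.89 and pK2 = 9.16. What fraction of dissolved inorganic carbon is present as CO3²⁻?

α₂ = 1 / (1 + [H⁺]/K2 + [H⁺]²/(K1K2)) = 1 / (1 + 10^+1.17 + 10^-0.93)
   = 1 / (1 + 14.791 + 0.11749) = 1/15.909 = 0.06286

α₂ = 0.0629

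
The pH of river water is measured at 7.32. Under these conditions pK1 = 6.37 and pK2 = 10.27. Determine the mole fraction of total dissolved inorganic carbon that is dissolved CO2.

α₀ = 0.101

α₀ = 1 / (1 + K1/[H⁺] + K1K2/[H⁺]²) = 1 / (1 + 10^+0.95 + 10^-2.00)
   = 1 / (1 + 8.9125 + 0.010000) = 1/9.9225 = 0.1008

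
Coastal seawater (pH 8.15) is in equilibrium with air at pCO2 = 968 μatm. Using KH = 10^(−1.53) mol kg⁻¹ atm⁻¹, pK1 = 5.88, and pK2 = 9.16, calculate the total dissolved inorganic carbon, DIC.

DIC = 5.87 mmol/kg

[CO2*] = KH · pCO2 = 10^(−1.53) × 968×10^-6 = 2.857×10^-5 mol/kg
α₀ = 1/(1 + K1/[H⁺] + K1K2/[H⁺]²) = 1/(1 + 10^+2.27 + 10^+1.26) = 0.004868
DIC = [CO2*]/α₀ = 2.857×10^-5 / 0.004868 = 5.87 mmol/kg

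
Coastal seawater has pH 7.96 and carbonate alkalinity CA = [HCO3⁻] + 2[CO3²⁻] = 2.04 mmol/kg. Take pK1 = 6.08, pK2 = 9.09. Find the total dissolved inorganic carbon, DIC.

DIC = 1.93 mmol/kg

CA = [HCO3⁻] + 2[CO3²⁻] = (α₁ + 2α₂)·DIC
At pH 7.96: [H⁺]/K1 = 10^-1.88 = 0.013183, K2/[H⁺] = 10^-1.13 = 0.074131
α₁ = 1/(1 + 0.013183 + 0.074131) = 1/1.0873 = 0.9197; α₂ = α₁·K2/[H⁺] = 0.06818
α₁ + 2α₂ = 1.0561
DIC = CA / (α₁ + 2α₂) = 2.04 / 1.0561 = 1.93 mmol/kg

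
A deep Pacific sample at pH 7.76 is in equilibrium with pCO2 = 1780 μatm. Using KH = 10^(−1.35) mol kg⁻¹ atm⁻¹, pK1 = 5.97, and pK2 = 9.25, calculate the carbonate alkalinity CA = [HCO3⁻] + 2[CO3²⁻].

CA = 5.22 mmol/kg

[CO2*] = KH · pCO2 = 10^(−1.35) × 1780×10^-6 = 7.951×10^-5 mol/kg
α₀ = 1/(1 + K1/[H⁺] + K1K2/[H⁺]²) = 1/(1 + 10^+1.79 + 10^+0.30) = 0.01547
DIC = [CO2*]/α₀ = 7.951×10^-5 / 0.01547 = 5.141 mmol/kg
CA = (α₁ + 2α₂)·DIC = (0.9537 + 2×0.03086) × 5.141 = 5.22 mmol/kg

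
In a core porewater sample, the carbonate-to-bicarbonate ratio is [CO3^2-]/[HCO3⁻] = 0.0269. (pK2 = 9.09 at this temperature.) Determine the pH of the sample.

pH = 7.52

From K2 = [H⁺][CO3^2-]/[HCO3⁻]:  pH = pK2 + log₁₀([CO3^2-]/[HCO3⁻])
log₁₀(0.0269) = -1.570
pH = 9.09 + (-1.570) = 7.52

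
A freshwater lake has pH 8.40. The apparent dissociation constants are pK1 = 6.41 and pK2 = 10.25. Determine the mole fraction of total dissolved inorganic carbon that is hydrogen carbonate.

α₁ = 0.976

α₁ = 1 / (1 + [H⁺]/K1 + K2/[H⁺]) = 1 / (1 + 10^-1.99 + 10^-1.85)
   = 1 / (1 + 0.010233 + 0.014125) = 1/1.0244 = 0.9762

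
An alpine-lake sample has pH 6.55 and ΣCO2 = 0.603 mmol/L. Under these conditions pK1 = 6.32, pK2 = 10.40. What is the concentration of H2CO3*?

α₀ = 1 / (1 + K1/[H⁺] + K1K2/[H⁺]²) = 1 / (1 + 10^+0.23 + 10^-3.62)
   = 1 / (1 + 1.6982 + 0.00023988) = 1/2.6985 = 0.3706
[CO2*] = α₀ × DIC = 0.3706 × 0.603 = 0.223 mmol/L

[CO2*] = 0.223 mmol/L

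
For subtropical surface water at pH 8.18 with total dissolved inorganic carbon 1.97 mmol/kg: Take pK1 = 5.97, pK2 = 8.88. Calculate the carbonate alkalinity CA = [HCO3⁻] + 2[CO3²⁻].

CA = 2.29 mmol/kg

CA = [HCO3⁻] + 2[CO3²⁻] = (α₁ + 2α₂)·DIC
At pH 8.18: [H⁺]/K1 = 10^-2.21 = 0.0061660, K2/[H⁺] = 10^-0.70 = 0.19953
α₁ = 1/(1 + 0.0061660 + 0.19953) = 1/1.2057 = 0.8294; α₂ = α₁·K2/[H⁺] = 0.1655
α₁ + 2α₂ = 1.1604
CA = 1.1604 × 1.97 = 2.29 mmol/kg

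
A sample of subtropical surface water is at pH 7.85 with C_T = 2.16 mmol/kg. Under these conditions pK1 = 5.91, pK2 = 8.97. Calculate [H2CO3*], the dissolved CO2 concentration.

[CO2*] = 0.0228 mmol/kg

α₀ = 1 / (1 + K1/[H⁺] + K1K2/[H⁺]²) = 1 / (1 + 10^+1.94 + 10^+0.82)
   = 1 / (1 + 87.096 + 6.6069) = 1/94.703 = 0.01056
[CO2*] = α₀ × DIC = 0.01056 × 2.16 = 0.0228 mmol/kg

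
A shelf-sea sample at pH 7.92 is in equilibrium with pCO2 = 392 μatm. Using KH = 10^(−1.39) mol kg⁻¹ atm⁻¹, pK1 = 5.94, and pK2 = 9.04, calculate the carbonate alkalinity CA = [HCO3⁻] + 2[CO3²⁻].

CA = 1.76 mmol/kg

[CO2*] = KH · pCO2 = 10^(−1.39) × 392×10^-6 = 1.597×10^-5 mol/kg
α₀ = 1/(1 + K1/[H⁺] + K1K2/[H⁺]²) = 1/(1 + 10^+1.98 + 10^+0.86) = 0.009639
DIC = [CO2*]/α₀ = 1.597×10^-5 / 0.009639 = 1.657 mmol/kg
CA = (α₁ + 2α₂)·DIC = (0.9205 + 2×0.06983) × 1.657 = 1.76 mmol/kg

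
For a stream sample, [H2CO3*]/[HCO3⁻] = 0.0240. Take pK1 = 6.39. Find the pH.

pH = 8.01

From K1 = [H⁺][HCO3⁻]/[H2CO3*]:  pH = pK1 − log₁₀([H2CO3*]/[HCO3⁻])
log₁₀(0.0240) = -1.620
pH = 6.39 − (-1.620) = 8.01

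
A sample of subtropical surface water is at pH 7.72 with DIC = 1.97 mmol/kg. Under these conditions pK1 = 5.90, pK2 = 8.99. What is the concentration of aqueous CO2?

α₀ = 1 / (1 + K1/[H⁺] + K1K2/[H⁺]²) = 1 / (1 + 10^+1.82 + 10^+0.55)
   = 1 / (1 + 66.069 + 3.5481) = 1/70.617 = 0.01416
[CO2*] = α₀ × DIC = 0.01416 × 1.97 = 0.0279 mmol/kg

[CO2*] = 0.0279 mmol/kg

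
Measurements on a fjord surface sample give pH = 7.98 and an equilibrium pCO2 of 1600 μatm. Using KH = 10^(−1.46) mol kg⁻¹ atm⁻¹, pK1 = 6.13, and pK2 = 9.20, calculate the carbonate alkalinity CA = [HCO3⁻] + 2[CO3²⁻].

CA = 4.40 mmol/kg

[CO2*] = KH · pCO2 = 10^(−1.46) × 1600×10^-6 = 5.548×10^-5 mol/kg
α₀ = 1/(1 + K1/[H⁺] + K1K2/[H⁺]²) = 1/(1 + 10^+1.85 + 10^+0.63) = 0.01315
DIC = [CO2*]/α₀ = 5.548×10^-5 / 0.01315 = 4.220 mmol/kg
CA = (α₁ + 2α₂)·DIC = (0.9308 + 2×0.05608) × 4.220 = 4.40 mmol/kg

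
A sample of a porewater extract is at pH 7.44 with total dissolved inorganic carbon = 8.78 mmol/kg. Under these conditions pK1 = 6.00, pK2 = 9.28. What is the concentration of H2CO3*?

[CO2*] = 0.303 mmol/kg

α₀ = 1 / (1 + K1/[H⁺] + K1K2/[H⁺]²) = 1 / (1 + 10^+1.44 + 10^-0.40)
   = 1 / (1 + 27.542 + 0.39811) = 1/28.940 = 0.03455
[CO2*] = α₀ × DIC = 0.03455 × 8.78 = 0.303 mmol/kg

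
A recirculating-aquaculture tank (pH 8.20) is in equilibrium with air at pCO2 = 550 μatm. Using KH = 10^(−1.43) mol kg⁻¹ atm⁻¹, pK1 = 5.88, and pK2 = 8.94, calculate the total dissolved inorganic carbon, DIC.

[CO2*] = KH · pCO2 = 10^(−1.43) × 550×10^-6 = 2.043×10^-5 mol/kg
α₀ = 1/(1 + K1/[H⁺] + K1K2/[H⁺]²) = 1/(1 + 10^+2.32 + 10^+1.58) = 0.004033
DIC = [CO2*]/α₀ = 2.043×10^-5 / 0.004033 = 5.07 mmol/kg

DIC = 5.07 mmol/kg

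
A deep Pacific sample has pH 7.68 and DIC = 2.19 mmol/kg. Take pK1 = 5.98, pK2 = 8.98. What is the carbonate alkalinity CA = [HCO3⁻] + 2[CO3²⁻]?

CA = 2.25 mmol/kg

CA = [HCO3⁻] + 2[CO3²⁻] = (α₁ + 2α₂)·DIC
At pH 7.68: [H⁺]/K1 = 10^-1.70 = 0.019953, K2/[H⁺] = 10^-1.30 = 0.050119
α₁ = 1/(1 + 0.019953 + 0.050119) = 1/1.0701 = 0.9345; α₂ = α₁·K2/[H⁺] = 0.04684
α₁ + 2α₂ = 1.0282
CA = 1.0282 × 2.19 = 2.25 mmol/kg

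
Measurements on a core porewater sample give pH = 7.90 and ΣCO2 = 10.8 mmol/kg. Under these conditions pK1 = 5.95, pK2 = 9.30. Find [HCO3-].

[HCO3⁻] = 10.3 mmol/kg

α₁ = 1 / (1 + [H⁺]/K1 + K2/[H⁺]) = 1 / (1 + 10^-1.95 + 10^-1.40)
   = 1 / (1 + 0.011220 + 0.039811) = 1/1.0510 = 0.9514
[HCO3⁻] = α₁ × DIC = 0.9514 × 10.8 = 10.3 mmol/kg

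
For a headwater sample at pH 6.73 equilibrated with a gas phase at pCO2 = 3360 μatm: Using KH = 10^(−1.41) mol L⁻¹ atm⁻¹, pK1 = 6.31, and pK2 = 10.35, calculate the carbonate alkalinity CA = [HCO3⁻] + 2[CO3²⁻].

CA = 0.344 mmol/L

[CO2*] = KH · pCO2 = 10^(−1.41) × 3360×10^-6 = 1.307×10^-4 mol/L
α₀ = 1/(1 + K1/[H⁺] + K1K2/[H⁺]²) = 1/(1 + 10^+0.42 + 10^-3.20) = 0.2754
DIC = [CO2*]/α₀ = 1.307×10^-4 / 0.2754 = 0.4746 mmol/L
CA = (α₁ + 2α₂)·DIC = (0.7244 + 2×0.0001738) × 0.4746 = 0.344 mmol/L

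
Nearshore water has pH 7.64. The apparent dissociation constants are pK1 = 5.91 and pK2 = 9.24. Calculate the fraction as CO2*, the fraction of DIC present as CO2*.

α₀ = 0.0178

α₀ = 1 / (1 + K1/[H⁺] + K1K2/[H⁺]²) = 1 / (1 + 10^+1.73 + 10^+0.13)
   = 1 / (1 + 53.703 + 1.3490) = 1/56.052 = 0.01784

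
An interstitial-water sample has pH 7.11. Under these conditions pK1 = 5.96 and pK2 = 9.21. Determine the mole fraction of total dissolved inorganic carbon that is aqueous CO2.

α₀ = 1 / (1 + K1/[H⁺] + K1K2/[H⁺]²) = 1 / (1 + 10^+1.15 + 10^-0.95)
   = 1 / (1 + 14.125 + 0.11220) = 1/15.238 = 0.06563

α₀ = 0.0656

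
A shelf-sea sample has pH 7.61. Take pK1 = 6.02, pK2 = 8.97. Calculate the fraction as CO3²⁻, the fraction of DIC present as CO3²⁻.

α₂ = 1 / (1 + [H⁺]/K2 + [H⁺]²/(K1K2)) = 1 / (1 + 10^+1.36 + 10^-0.23)
   = 1 / (1 + 22.909 + 0.58884) = 1/24.498 = 0.04082

α₂ = 0.0408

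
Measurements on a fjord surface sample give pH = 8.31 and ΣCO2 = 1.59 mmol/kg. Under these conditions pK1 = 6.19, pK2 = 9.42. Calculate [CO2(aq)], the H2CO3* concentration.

[CO2*] = 11.1 μmol/kg

α₀ = 1 / (1 + K1/[H⁺] + K1K2/[H⁺]²) = 1 / (1 + 10^+2.12 + 10^+1.01)
   = 1 / (1 + 131.83 + 10.233) = 1/143.06 = 0.006990
[CO2*] = α₀ × DIC = 0.006990 × 1.59 = 0.0111 mmol/kg = 11.1 μmol/kg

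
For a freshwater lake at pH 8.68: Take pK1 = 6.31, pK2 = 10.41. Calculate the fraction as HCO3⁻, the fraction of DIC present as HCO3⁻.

α₁ = 0.978

α₁ = 1 / (1 + [H⁺]/K1 + K2/[H⁺]) = 1 / (1 + 10^-2.37 + 10^-1.73)
   = 1 / (1 + 0.0042658 + 0.018621) = 1/1.0229 = 0.9776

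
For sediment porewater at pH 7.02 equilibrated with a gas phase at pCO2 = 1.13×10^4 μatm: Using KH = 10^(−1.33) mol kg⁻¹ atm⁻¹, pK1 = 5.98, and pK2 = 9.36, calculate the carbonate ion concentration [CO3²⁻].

[CO2*] = KH · pCO2 = 10^(−1.33) × 1.13×10^4×10^-6 = 5.285×10^-4 mol/kg
α₀ = 1/(1 + K1/[H⁺] + K1K2/[H⁺]²) = 1/(1 + 10^+1.04 + 10^-1.30) = 0.08323
DIC = [CO2*]/α₀ = 5.285×10^-4 / 0.08323 = 6.350 mmol/kg
[CO3²⁻] = α₂·DIC; α₂ = 0.004171, so [CO3²⁻] = 0.004171 × 6.350 = 0.0265 mmol/kg

[CO3²⁻] = 0.0265 mmol/kg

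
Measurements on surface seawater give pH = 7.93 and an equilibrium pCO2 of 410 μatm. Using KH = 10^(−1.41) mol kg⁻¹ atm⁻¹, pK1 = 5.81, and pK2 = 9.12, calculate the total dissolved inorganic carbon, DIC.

DIC = 2.25 mmol/kg

[CO2*] = KH · pCO2 = 10^(−1.41) × 410×10^-6 = 1.595×10^-5 mol/kg
α₀ = 1/(1 + K1/[H⁺] + K1K2/[H⁺]²) = 1/(1 + 10^+2.12 + 10^+0.93) = 0.007075
DIC = [CO2*]/α₀ = 1.595×10^-5 / 0.007075 = 2.25 mmol/kg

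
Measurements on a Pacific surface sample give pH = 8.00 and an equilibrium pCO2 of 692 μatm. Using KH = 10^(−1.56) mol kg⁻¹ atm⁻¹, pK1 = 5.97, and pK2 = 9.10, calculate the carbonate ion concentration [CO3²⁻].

[CO2*] = KH · pCO2 = 10^(−1.56) × 692×10^-6 = 1.906×10^-5 mol/kg
α₀ = 1/(1 + K1/[H⁺] + K1K2/[H⁺]²) = 1/(1 + 10^+2.03 + 10^+0.93) = 0.008572
DIC = [CO2*]/α₀ = 1.906×10^-5 / 0.008572 = 2.224 mmol/kg
[CO3²⁻] = α₂·DIC; α₂ = 0.07296, so [CO3²⁻] = 0.07296 × 2.224 = 0.162 mmol/kg

[CO3²⁻] = 0.162 mmol/kg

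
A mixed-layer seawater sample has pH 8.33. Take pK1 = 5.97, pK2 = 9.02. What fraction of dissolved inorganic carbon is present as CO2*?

α₀ = 0.00361

α₀ = 1 / (1 + K1/[H⁺] + K1K2/[H⁺]²) = 1 / (1 + 10^+2.36 + 10^+1.67)
   = 1 / (1 + 229.09 + 46.774) = 1/276.86 = 0.003612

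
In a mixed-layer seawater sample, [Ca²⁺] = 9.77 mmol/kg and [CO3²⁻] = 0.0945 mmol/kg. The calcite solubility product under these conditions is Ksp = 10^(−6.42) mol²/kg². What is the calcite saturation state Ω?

Ω = 2.43

Ksp = 10^(−6.42) = 3.802×10^-7
Ω = [Ca²⁺][CO3²⁻]/Ksp = (9.77×10^-3)(0.0945×10^-3) / 3.802×10^-7 = 2.43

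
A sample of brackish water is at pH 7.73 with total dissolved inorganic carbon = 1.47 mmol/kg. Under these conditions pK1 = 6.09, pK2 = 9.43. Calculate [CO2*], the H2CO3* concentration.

[CO2*] = 0.0323 mmol/kg

α₀ = 1 / (1 + K1/[H⁺] + K1K2/[H⁺]²) = 1 / (1 + 10^+1.64 + 10^-0.06)
   = 1 / (1 + 43.652 + 0.87096) = 1/45.523 = 0.02197
[CO2*] = α₀ × DIC = 0.02197 × 1.47 = 0.0323 mmol/kg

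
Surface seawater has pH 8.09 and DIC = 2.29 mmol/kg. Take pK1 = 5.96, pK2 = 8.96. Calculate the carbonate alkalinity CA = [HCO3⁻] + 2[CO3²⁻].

CA = 2.55 mmol/kg

CA = [HCO3⁻] + 2[CO3²⁻] = (α₁ + 2α₂)·DIC
At pH 8.09: [H⁺]/K1 = 10^-2.13 = 0.0074131, K2/[H⁺] = 10^-0.87 = 0.13490
α₁ = 1/(1 + 0.0074131 + 0.13490) = 1/1.1423 = 0.8754; α₂ = α₁·K2/[H⁺] = 0.1181
α₁ + 2α₂ = 1.1116
CA = 1.1116 × 2.29 = 2.55 mmol/kg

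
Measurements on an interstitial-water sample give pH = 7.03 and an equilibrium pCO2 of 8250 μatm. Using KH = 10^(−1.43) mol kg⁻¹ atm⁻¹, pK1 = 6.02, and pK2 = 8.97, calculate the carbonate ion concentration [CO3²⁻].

[CO2*] = KH · pCO2 = 10^(−1.43) × 8250×10^-6 = 3.065×10^-4 mol/kg
α₀ = 1/(1 + K1/[H⁺] + K1K2/[H⁺]²) = 1/(1 + 10^+1.01 + 10^-0.93) = 0.08810
DIC = [CO2*]/α₀ = 3.065×10^-4 / 0.08810 = 3.479 mmol/kg
[CO3²⁻] = α₂·DIC; α₂ = 0.01035, so [CO3²⁻] = 0.01035 × 3.479 = 0.0360 mmol/kg

[CO3²⁻] = 0.0360 mmol/kg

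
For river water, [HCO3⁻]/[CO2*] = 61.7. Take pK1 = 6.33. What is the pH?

pH = 8.12

From K1 = [H⁺][HCO3⁻]/[CO2*]:  pH = pK1 + log₁₀([HCO3⁻]/[CO2*])
log₁₀(61.7) = +1.790
pH = 6.33 + (+1.790) = 8.12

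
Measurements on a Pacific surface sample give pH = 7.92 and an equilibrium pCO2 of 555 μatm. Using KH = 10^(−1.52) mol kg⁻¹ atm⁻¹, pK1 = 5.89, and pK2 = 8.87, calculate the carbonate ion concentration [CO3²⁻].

[CO2*] = KH · pCO2 = 10^(−1.52) × 555×10^-6 = 1.676×10^-5 mol/kg
α₀ = 1/(1 + K1/[H⁺] + K1K2/[H⁺]²) = 1/(1 + 10^+2.03 + 10^+1.08) = 0.008321
DIC = [CO2*]/α₀ = 1.676×10^-5 / 0.008321 = 2.014 mmol/kg
[CO3²⁻] = α₂·DIC; α₂ = 0.1000, so [CO3²⁻] = 0.1000 × 2.014 = 0.202 mmol/kg

[CO3²⁻] = 0.202 mmol/kg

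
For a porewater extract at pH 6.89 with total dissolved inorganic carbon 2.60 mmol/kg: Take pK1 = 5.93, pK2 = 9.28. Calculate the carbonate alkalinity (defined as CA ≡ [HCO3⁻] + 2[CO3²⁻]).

CA = [HCO3⁻] + 2[CO3²⁻] = (α₁ + 2α₂)·DIC
At pH 6.89: [H⁺]/K1 = 10^-0.96 = 0.10965, K2/[H⁺] = 10^-2.39 = 0.0040738
α₁ = 1/(1 + 0.10965 + 0.0040738) = 1/1.1137 = 0.8979; α₂ = α₁·K2/[H⁺] = 0.003658
α₁ + 2α₂ = 0.9052
CA = 0.9052 × 2.60 = 2.35 mmol/kg

CA = 2.35 mmol/kg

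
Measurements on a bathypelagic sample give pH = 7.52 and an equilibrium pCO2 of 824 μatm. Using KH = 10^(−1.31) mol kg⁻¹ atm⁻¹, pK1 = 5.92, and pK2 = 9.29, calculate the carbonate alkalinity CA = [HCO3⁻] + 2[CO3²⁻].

[CO2*] = KH · pCO2 = 10^(−1.31) × 824×10^-6 = 4.036×10^-5 mol/kg
α₀ = 1/(1 + K1/[H⁺] + K1K2/[H⁺]²) = 1/(1 + 10^+1.60 + 10^-0.17) = 0.02410
DIC = [CO2*]/α₀ = 4.036×10^-5 / 0.02410 = 1.674 mmol/kg
CA = (α₁ + 2α₂)·DIC = (0.9596 + 2×0.01630) × 1.674 = 1.66 mmol/kg

CA = 1.66 mmol/kg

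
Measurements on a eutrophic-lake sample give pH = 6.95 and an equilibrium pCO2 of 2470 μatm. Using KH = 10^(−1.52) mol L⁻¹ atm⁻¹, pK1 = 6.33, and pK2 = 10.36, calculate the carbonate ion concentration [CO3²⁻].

[CO2*] = KH · pCO2 = 10^(−1.52) × 2470×10^-6 = 7.459×10^-5 mol/L
α₀ = 1/(1 + K1/[H⁺] + K1K2/[H⁺]²) = 1/(1 + 10^+0.62 + 10^-2.79) = 0.1934
DIC = [CO2*]/α₀ = 7.459×10^-5 / 0.1934 = 0.3857 mmol/L
[CO3²⁻] = α₂·DIC; α₂ = 0.0003137, so [CO3²⁻] = 0.0003137 × 0.3857 = 0.000121 mmol/L = 0.121 μmol/L

[CO3²⁻] = 0.121 μmol/L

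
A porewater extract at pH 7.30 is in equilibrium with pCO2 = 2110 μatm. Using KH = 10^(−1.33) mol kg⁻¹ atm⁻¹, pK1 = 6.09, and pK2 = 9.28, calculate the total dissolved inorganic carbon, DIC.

[CO2*] = KH · pCO2 = 10^(−1.33) × 2110×10^-6 = 9.869×10^-5 mol/kg
α₀ = 1/(1 + K1/[H⁺] + K1K2/[H⁺]²) = 1/(1 + 10^+1.21 + 10^-0.77) = 0.05751
DIC = [CO2*]/α₀ = 9.869×10^-5 / 0.05751 = 1.72 mmol/kg

DIC = 1.72 mmol/kg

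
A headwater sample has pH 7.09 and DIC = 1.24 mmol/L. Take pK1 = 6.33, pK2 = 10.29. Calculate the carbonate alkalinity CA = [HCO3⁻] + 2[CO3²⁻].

CA = [HCO3⁻] + 2[CO3²⁻] = (α₁ + 2α₂)·DIC
At pH 7.09: [H⁺]/K1 = 10^-0.76 = 0.17378, K2/[H⁺] = 10^-3.20 = 0.00063096
α₁ = 1/(1 + 0.17378 + 0.00063096) = 1/1.1744 = 0.8515; α₂ = α₁·K2/[H⁺] = 0.0005373
α₁ + 2α₂ = 0.8526
CA = 0.8526 × 1.24 = 1.06 mmol/L

CA = 1.06 mmol/L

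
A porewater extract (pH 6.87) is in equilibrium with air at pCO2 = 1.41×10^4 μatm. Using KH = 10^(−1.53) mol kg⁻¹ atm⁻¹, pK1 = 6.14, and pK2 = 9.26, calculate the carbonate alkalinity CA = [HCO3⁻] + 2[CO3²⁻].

CA = 2.25 mmol/kg

[CO2*] = KH · pCO2 = 10^(−1.53) × 1.41×10^4×10^-6 = 4.161×10^-4 mol/kg
α₀ = 1/(1 + K1/[H⁺] + K1K2/[H⁺]²) = 1/(1 + 10^+0.73 + 10^-1.66) = 0.1564
DIC = [CO2*]/α₀ = 4.161×10^-4 / 0.1564 = 2.660 mmol/kg
CA = (α₁ + 2α₂)·DIC = (0.8401 + 2×0.003423) × 2.660 = 2.25 mmol/kg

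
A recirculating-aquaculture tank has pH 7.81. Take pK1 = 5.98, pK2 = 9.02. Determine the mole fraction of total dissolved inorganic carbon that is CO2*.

α₀ = 0.0137

α₀ = 1 / (1 + K1/[H⁺] + K1K2/[H⁺]²) = 1 / (1 + 10^+1.83 + 10^+0.62)
   = 1 / (1 + 67.608 + 4.1687) = 1/72.777 = 0.01374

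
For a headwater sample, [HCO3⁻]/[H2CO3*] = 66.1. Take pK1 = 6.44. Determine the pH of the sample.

pH = 8.26

From K1 = [H⁺][HCO3⁻]/[H2CO3*]:  pH = pK1 + log₁₀([HCO3⁻]/[H2CO3*])
log₁₀(66.1) = +1.820
pH = 6.44 + (+1.820) = 8.26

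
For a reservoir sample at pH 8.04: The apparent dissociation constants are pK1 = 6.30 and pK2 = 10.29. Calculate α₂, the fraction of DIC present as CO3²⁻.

α₂ = 0.00549

α₂ = 1 / (1 + [H⁺]/K2 + [H⁺]²/(K1K2)) = 1 / (1 + 10^+2.25 + 10^+0.51)
   = 1 / (1 + 177.83 + 3.2359) = 1/182.06 = 0.005493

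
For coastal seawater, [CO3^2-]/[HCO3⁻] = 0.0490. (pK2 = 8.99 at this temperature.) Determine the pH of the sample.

From K2 = [H⁺][CO3^2-]/[HCO3⁻]:  pH = pK2 + log₁₀([CO3^2-]/[HCO3⁻])
log₁₀(0.0490) = -1.310
pH = 8.99 + (-1.310) = 7.68

pH = 7.68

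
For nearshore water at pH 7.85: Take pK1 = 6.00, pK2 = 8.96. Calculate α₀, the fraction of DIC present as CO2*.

α₀ = 0.0129

α₀ = 1 / (1 + K1/[H⁺] + K1K2/[H⁺]²) = 1 / (1 + 10^+1.85 + 10^+0.74)
   = 1 / (1 + 70.795 + 5.4954) = 1/77.290 = 0.01294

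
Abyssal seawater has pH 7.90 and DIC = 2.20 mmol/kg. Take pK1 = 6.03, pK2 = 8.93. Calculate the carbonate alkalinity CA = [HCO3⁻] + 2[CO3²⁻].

CA = 2.36 mmol/kg

CA = [HCO3⁻] + 2[CO3²⁻] = (α₁ + 2α₂)·DIC
At pH 7.90: [H⁺]/K1 = 10^-1.87 = 0.013490, K2/[H⁺] = 10^-1.03 = 0.093325
α₁ = 1/(1 + 0.013490 + 0.093325) = 1/1.1068 = 0.9035; α₂ = α₁·K2/[H⁺] = 0.08432
α₁ + 2α₂ = 1.0721
CA = 1.0721 × 2.20 = 2.36 mmol/kg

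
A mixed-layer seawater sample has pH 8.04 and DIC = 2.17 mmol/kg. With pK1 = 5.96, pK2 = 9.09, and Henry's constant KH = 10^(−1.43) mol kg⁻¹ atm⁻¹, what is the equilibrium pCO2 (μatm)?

α₀ = 1 / (1 + K1/[H⁺] + K1K2/[H⁺]²) = 1 / (1 + 10^+2.08 + 10^+1.03)
   = 1 / (1 + 120.23 + 10.715) = 1/131.94 = 0.007579
[CO2*] = α₀ × DIC = 0.007579 × 2.17 = 0.01645 mmol/kg = 16.45 μmol/kg
pCO2 = [CO2*]/KH = 1.645×10^-5 / 3.715×10^-2 = 443 μatm

pCO2 = 443 μatm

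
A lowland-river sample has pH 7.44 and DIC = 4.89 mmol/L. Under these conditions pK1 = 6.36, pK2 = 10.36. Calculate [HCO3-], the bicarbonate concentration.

[HCO3⁻] = 4.51 mmol/L

α₁ = 1 / (1 + [H⁺]/K1 + K2/[H⁺]) = 1 / (1 + 10^-1.08 + 10^-2.92)
   = 1 / (1 + 0.083176 + 0.0012023) = 1/1.0844 = 0.9222
[HCO3⁻] = α₁ × DIC = 0.9222 × 4.89 = 4.51 mmol/L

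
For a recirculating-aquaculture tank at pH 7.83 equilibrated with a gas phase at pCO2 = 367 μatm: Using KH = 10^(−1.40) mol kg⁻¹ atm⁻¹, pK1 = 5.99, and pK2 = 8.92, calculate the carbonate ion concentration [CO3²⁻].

[CO3²⁻] = 0.0822 mmol/kg

[CO2*] = KH · pCO2 = 10^(−1.40) × 367×10^-6 = 1.461×10^-5 mol/kg
α₀ = 1/(1 + K1/[H⁺] + K1K2/[H⁺]²) = 1/(1 + 10^+1.84 + 10^+0.75) = 0.01319
DIC = [CO2*]/α₀ = 1.461×10^-5 / 0.01319 = 1.108 mmol/kg
[CO3²⁻] = α₂·DIC; α₂ = 0.07418, so [CO3²⁻] = 0.07418 × 1.108 = 0.0822 mmol/kg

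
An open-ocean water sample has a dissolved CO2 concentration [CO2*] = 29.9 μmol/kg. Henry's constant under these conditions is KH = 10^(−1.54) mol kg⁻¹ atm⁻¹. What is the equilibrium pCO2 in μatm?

KH = 10^(−1.54) = 2.884×10^-2 mol kg⁻¹ atm⁻¹
pCO2 = [CO2*]/KH = 29.9×10^-6 / 2.884×10^-2 = 1.04×10^-3 atm = 1040 μatm

pCO2 = 1040 μatm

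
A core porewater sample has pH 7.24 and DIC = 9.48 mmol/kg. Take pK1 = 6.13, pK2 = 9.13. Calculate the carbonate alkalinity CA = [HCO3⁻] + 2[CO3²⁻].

CA = [HCO3⁻] + 2[CO3²⁻] = (α₁ + 2α₂)·DIC
At pH 7.24: [H⁺]/K1 = 10^-1.11 = 0.077625, K2/[H⁺] = 10^-1.89 = 0.012882
α₁ = 1/(1 + 0.077625 + 0.012882) = 1/1.0905 = 0.9170; α₂ = α₁·K2/[H⁺] = 0.01181
α₁ + 2α₂ = 0.9406
CA = 0.9406 × 9.48 = 8.92 mmol/kg

CA = 8.92 mmol/kg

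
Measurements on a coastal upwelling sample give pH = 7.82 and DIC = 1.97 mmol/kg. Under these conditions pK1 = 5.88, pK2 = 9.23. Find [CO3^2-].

[CO3²⁻] = 0.0730 mmol/kg

α₂ = 1 / (1 + [H⁺]/K2 + [H⁺]²/(K1K2)) = 1 / (1 + 10^+1.41 + 10^-0.53)
   = 1 / (1 + 25.704 + 0.29512) = 1/26.999 = 0.03704
[CO3²⁻] = α₂ × DIC = 0.03704 × 1.97 = 0.0730 mmol/kg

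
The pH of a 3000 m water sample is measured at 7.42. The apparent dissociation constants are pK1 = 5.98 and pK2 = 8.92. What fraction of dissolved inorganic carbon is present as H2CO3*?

α₀ = 0.0340

α₀ = 1 / (1 + K1/[H⁺] + K1K2/[H⁺]²) = 1 / (1 + 10^+1.44 + 10^-0.06)
   = 1 / (1 + 27.542 + 0.87096) = 1/29.413 = 0.03400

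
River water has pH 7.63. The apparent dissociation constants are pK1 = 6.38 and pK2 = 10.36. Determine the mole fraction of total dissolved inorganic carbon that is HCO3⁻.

α₁ = 0.945

α₁ = 1 / (1 + [H⁺]/K1 + K2/[H⁺]) = 1 / (1 + 10^-1.25 + 10^-2.73)
   = 1 / (1 + 0.056234 + 0.0018621) = 1/1.0581 = 0.9451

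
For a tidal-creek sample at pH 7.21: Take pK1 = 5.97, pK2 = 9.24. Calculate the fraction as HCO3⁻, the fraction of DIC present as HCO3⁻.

α₁ = 0.937

α₁ = 1 / (1 + [H⁺]/K1 + K2/[H⁺]) = 1 / (1 + 10^-1.24 + 10^-2.03)
   = 1 / (1 + 0.057544 + 0.0093325) = 1/1.0669 = 0.9373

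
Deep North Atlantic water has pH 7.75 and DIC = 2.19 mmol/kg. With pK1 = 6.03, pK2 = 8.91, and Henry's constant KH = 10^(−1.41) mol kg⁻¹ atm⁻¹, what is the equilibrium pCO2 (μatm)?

α₀ = 1 / (1 + K1/[H⁺] + K1K2/[H⁺]²) = 1 / (1 + 10^+1.72 + 10^+0.56)
   = 1 / (1 + 52.481 + 3.6308) = 1/57.112 = 0.01751
[CO2*] = α₀ × DIC = 0.01751 × 2.19 = 0.03835 mmol/kg
pCO2 = [CO2*]/KH = 3.835×10^-5 / 3.890×10^-2 = 986 μatm

pCO2 = 986 μatm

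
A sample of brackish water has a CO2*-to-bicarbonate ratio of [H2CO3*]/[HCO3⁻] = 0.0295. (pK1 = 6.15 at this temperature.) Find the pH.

From K1 = [H⁺][HCO3⁻]/[H2CO3*]:  pH = pK1 − log₁₀([H2CO3*]/[HCO3⁻])
log₁₀(0.0295) = -1.530
pH = 6.15 − (-1.530) = 7.68

pH = 7.68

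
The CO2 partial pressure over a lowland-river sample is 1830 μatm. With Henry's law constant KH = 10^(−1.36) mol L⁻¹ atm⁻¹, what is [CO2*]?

[CO2*] = 79.9 μmol/L

KH = 10^(−1.36) = 4.365×10^-2 mol L⁻¹ atm⁻¹
[CO2*] = KH · pCO2 = 4.365×10^-2 × 1830×10^-6 atm = 7.99×10^-5 mol/L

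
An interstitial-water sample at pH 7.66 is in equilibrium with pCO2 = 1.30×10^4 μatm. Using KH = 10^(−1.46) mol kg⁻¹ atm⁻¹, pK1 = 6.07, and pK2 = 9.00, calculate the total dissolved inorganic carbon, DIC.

[CO2*] = KH · pCO2 = 10^(−1.46) × 1.30×10^4×10^-6 = 4.508×10^-4 mol/kg
α₀ = 1/(1 + K1/[H⁺] + K1K2/[H⁺]²) = 1/(1 + 10^+1.59 + 10^+0.25) = 0.02399
DIC = [CO2*]/α₀ = 4.508×10^-4 / 0.02399 = 18.8 mmol/kg

DIC = 18.8 mmol/kg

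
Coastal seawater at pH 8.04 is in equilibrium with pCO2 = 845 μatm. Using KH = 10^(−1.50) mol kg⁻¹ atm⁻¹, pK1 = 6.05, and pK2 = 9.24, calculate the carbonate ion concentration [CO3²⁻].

[CO2*] = KH · pCO2 = 10^(−1.50) × 845×10^-6 = 2.672×10^-5 mol/kg
α₀ = 1/(1 + K1/[H⁺] + K1K2/[H⁺]²) = 1/(1 + 10^+1.99 + 10^+0.79) = 0.009534
DIC = [CO2*]/α₀ = 2.672×10^-5 / 0.009534 = 2.803 mmol/kg
[CO3²⁻] = α₂·DIC; α₂ = 0.05879, so [CO3²⁻] = 0.05879 × 2.803 = 0.165 mmol/kg

[CO3²⁻] = 0.165 mmol/kg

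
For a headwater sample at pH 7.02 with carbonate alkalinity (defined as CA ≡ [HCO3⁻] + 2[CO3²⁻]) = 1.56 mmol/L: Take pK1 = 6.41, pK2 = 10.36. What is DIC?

CA = [HCO3⁻] + 2[CO3²⁻] = (α₁ + 2α₂)·DIC
At pH 7.02: [H⁺]/K1 = 10^-0.61 = 0.24547, K2/[H⁺] = 10^-3.34 = 0.00045709
α₁ = 1/(1 + 0.24547 + 0.00045709) = 1/1.2459 = 0.8026; α₂ = α₁·K2/[H⁺] = 0.0003669
α₁ + 2α₂ = 0.8033
DIC = CA / (α₁ + 2α₂) = 1.56 / 0.8033 = 1.94 mmol/L

DIC = 1.94 mmol/L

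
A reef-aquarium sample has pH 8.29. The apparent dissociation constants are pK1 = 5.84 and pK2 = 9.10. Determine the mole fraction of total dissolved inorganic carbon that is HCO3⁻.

α₁ = 1 / (1 + [H⁺]/K1 + K2/[H⁺]) = 1 / (1 + 10^-2.45 + 10^-0.81)
   = 1 / (1 + 0.0035481 + 0.15488) = 1/1.1584 = 0.8632

α₁ = 0.863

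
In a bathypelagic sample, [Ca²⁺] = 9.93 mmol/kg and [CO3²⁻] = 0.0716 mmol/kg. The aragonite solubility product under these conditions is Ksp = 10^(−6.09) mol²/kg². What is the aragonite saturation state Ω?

Ω = 0.875

Ksp = 10^(−6.09) = 8.128×10^-7
Ω = [Ca²⁺][CO3²⁻]/Ksp = (9.93×10^-3)(0.0716×10^-3) / 8.128×10^-7 = 0.875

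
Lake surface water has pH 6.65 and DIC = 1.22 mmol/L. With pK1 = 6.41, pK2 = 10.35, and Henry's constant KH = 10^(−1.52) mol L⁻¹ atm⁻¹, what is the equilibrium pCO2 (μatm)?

α₀ = 1 / (1 + K1/[H⁺] + K1K2/[H⁺]²) = 1 / (1 + 10^+0.24 + 10^-3.46)
   = 1 / (1 + 1.7378 + 0.00034674) = 1/2.7381 = 0.3652
[CO2*] = α₀ × DIC = 0.3652 × 1.22 = 0.4456 mmol/L
pCO2 = [CO2*]/KH = 4.456×10^-4 / 3.020×10^-2 = 1.48×10^4 μatm

pCO2 = 1.48×10^4 μatm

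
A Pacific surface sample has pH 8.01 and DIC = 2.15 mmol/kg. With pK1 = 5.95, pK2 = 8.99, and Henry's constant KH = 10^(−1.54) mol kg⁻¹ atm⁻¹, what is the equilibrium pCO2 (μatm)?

pCO2 = 583 μatm

α₀ = 1 / (1 + K1/[H⁺] + K1K2/[H⁺]²) = 1 / (1 + 10^+2.06 + 10^+1.08)
   = 1 / (1 + 114.82 + 12.023) = 1/127.84 = 0.007822
[CO2*] = α₀ × DIC = 0.007822 × 2.15 = 0.01682 mmol/kg = 16.82 μmol/kg
pCO2 = [CO2*]/KH = 1.682×10^-5 / 2.884×10^-2 = 583 μatm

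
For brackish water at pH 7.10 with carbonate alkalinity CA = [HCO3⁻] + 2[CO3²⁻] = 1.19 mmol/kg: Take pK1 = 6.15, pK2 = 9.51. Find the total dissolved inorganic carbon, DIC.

CA = [HCO3⁻] + 2[CO3²⁻] = (α₁ + 2α₂)·DIC
At pH 7.10: [H⁺]/K1 = 10^-0.95 = 0.11220, K2/[H⁺] = 10^-2.41 = 0.0038905
α₁ = 1/(1 + 0.11220 + 0.0038905) = 1/1.1161 = 0.8960; α₂ = α₁·K2/[H⁺] = 0.003486
α₁ + 2α₂ = 0.9030
DIC = CA / (α₁ + 2α₂) = 1.19 / 0.9030 = 1.32 mmol/kg

DIC = 1.32 mmol/kg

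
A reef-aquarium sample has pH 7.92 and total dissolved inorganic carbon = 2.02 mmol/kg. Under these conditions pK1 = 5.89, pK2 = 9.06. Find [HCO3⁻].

[HCO3⁻] = 1.87 mmol/kg

α₁ = 1 / (1 + [H⁺]/K1 + K2/[H⁺]) = 1 / (1 + 10^-2.03 + 10^-1.14)
   = 1 / (1 + 0.0093325 + 0.072444) = 1/1.0818 = 0.9244
[HCO3⁻] = α₁ × DIC = 0.9244 × 2.02 = 1.87 mmol/kg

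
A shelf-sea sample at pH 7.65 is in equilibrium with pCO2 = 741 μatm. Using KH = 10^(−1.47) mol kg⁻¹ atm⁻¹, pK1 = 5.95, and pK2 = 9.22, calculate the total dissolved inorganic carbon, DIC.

[CO2*] = KH · pCO2 = 10^(−1.47) × 741×10^-6 = 2.511×10^-5 mol/kg
α₀ = 1/(1 + K1/[H⁺] + K1K2/[H⁺]²) = 1/(1 + 10^+1.70 + 10^+0.13) = 0.01906
DIC = [CO2*]/α₀ = 2.511×10^-5 / 0.01906 = 1.32 mmol/kg

DIC = 1.32 mmol/kg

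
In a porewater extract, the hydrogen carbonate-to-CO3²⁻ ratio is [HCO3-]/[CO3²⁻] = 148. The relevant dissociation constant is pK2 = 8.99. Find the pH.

pH = 6.82

From K2 = [H⁺][CO3²⁻]/[HCO3-]:  pH = pK2 − log₁₀([HCO3-]/[CO3²⁻])
log₁₀(148) = +2.170
pH = 8.99 − (+2.170) = 6.82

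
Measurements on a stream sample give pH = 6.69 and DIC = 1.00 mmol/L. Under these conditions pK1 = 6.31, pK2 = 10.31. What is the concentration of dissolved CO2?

[CO2*] = 0.294 mmol/L

α₀ = 1 / (1 + K1/[H⁺] + K1K2/[H⁺]²) = 1 / (1 + 10^+0.38 + 10^-3.24)
   = 1 / (1 + 2.3988 + 0.00057544) = 1/3.3994 = 0.2942
[CO2*] = α₀ × DIC = 0.2942 × 1.00 = 0.294 mmol/L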